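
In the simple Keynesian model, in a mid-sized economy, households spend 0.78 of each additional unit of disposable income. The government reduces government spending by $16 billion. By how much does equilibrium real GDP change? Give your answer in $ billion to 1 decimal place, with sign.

Government-spending multiplier = 1/(1 − MPC) = 1/(1 − 0.78) = 1/0.22 ≈ 4.545.
ΔY = k × ΔG = (−$16 billion) / 0.22 ≈ −$72.7 billion.

−$72.7 billion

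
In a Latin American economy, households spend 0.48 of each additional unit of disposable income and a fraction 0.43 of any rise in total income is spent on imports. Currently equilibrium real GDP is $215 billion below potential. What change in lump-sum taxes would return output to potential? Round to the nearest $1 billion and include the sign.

Spending multiplier = 1/(1 − c + m) = 1/(1 − 0.48 + 0.43) = 1/0.95 ≈ 1.053.
Tax multiplier = −c·k = −0.48/0.95 ≈ −0.505. Need ΔY = +$215 billion, so ΔT = ΔY/(−c·k) = −(+$215 billion) × 0.95 / 0.48 ≈ −$426 billion.
The government should cut lump-sum taxes by $426 billion.

−$426 billion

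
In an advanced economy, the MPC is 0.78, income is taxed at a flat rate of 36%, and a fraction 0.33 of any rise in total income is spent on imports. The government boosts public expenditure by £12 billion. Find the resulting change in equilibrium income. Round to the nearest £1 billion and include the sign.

+£14 billion

Spending multiplier = 1/(1 − c(1−t) + m) = 1/(1 − 0.78×0.64 + 0.33) = 1/0.8308 ≈ 1.204.
ΔY = k × ΔG = (+£12 billion) / 0.8308 ≈ +£14 billion.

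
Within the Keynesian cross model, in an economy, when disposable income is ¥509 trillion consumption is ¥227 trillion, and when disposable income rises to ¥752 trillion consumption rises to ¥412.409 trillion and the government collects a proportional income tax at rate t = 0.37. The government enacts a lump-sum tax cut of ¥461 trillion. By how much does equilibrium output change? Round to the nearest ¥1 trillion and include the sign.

+¥677 trillion

MPC = ΔC/ΔYd = (412.409 − 227)/(752 − 509) = 185.409/243 = 0.763.
A lump-sum tax change of −¥461 trillion shifts disposable income by +¥461 trillion; first-round consumption changes by −c × ΔT = −0.763 × (−¥461 trillion) = +¥351.743 trillion.
Expenditure multiplier = 1/(1 − c(1−t)) = 1/(1 − 0.763×0.63) = 1/0.51931 ≈ 1.926.
The tax multiplier is −c × k ≈ −1.469, so ΔY = k × (−c·ΔT) = (+¥351.743 trillion) / 0.51931 ≈ +¥677 trillion.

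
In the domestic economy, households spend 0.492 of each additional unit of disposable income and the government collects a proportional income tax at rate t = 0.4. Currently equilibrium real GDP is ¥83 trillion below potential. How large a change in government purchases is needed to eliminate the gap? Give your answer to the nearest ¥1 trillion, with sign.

+¥58 trillion

Spending multiplier = 1/(1 − c(1−t)) = 1/(1 − 0.492×0.6) = 1/0.7048 ≈ 1.419.
Need ΔY = +¥83 trillion, so ΔG = ΔY/k = (+¥83 trillion) × 0.7048 ≈ +¥58 trillion.
The government should increase government purchases by ¥58 trillion.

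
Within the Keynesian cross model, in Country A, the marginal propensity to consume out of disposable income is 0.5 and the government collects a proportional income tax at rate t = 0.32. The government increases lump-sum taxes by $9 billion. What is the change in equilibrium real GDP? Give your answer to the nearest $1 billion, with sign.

A lump-sum tax change of +$9 billion shifts disposable income by −$9 billion; first-round consumption changes by −c × ΔT = −0.5 × (+$9 billion) = −$4.5 billion.
Expenditure multiplier = 1/(1 − c(1−t)) = 1/(1 − 0.5×0.68) = 1/0.66 ≈ 1.515.
The tax multiplier is −c × k ≈ −0.758, so ΔY = k × (−c·ΔT) = (−$4.5 billion) / 0.66 ≈ −$7 billion.

−$7 billion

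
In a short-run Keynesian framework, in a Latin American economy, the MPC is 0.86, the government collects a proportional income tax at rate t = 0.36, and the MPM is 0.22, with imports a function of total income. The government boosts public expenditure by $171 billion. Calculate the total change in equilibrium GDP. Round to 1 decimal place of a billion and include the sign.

+$255.4 billion

Spending multiplier = 1/(1 − c(1−t) + m) = 1/(1 − 0.86×0.64 + 0.22) = 1/0.6696 ≈ 1.493.
ΔY = k × ΔG = (+$171 billion) / 0.6696 ≈ +$255.4 billion.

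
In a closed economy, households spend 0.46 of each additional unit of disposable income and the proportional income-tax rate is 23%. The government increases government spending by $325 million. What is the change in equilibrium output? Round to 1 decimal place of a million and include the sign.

+$503.3 million

Expenditure multiplier = 1/(1 − c(1−t)) = 1/(1 − 0.46×0.77) = 1/0.6458 ≈ 1.548.
ΔY = k × ΔG = (+$325 million) / 0.6458 ≈ +$503.3 million.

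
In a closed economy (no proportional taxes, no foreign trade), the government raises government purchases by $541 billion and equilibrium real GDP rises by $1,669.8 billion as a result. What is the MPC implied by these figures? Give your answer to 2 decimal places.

0.68

Implied spending multiplier k = ΔY/ΔG = 1,669.8/541 ≈ 3.0865.
Since k = 1/(1 − MPC), MPC = 1 − 1/k = 1 − ΔG/ΔY = 1 − 541/1,669.8 ≈ 0.68.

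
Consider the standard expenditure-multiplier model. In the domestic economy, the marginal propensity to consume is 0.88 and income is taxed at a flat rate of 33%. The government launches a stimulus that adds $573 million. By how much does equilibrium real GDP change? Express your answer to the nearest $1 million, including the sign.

Expenditure multiplier = 1/(1 − c(1−t)) = 1/(1 − 0.88×0.67) = 1/0.4104 ≈ 2.437.
ΔY = k × ΔG = (+$573 million) / 0.4104 ≈ +$1,396 million.

+$1,396 million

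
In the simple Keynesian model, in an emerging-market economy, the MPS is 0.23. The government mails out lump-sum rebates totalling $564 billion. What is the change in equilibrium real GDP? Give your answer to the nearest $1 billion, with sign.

+$1,888 billion

MPC = 1 − MPS = 1 − 0.23 = 0.77.
A lump-sum tax change of −$564 billion shifts disposable income by +$564 billion; first-round consumption changes by −c × ΔT = −0.77 × (−$564 billion) = +$434.28 billion.
Expenditure multiplier = 1/(1 − MPC) = 1/(1 − 0.77) = 1/0.23 ≈ 4.348.
The tax multiplier is −c × k ≈ −3.348, so ΔY = k × (−c·ΔT) = (+$434.28 billion) / 0.23 ≈ +$1,888 billion.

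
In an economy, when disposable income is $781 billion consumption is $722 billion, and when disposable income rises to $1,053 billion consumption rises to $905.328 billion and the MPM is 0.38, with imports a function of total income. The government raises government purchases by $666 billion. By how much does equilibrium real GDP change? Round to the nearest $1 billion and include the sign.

+$943 billion

MPC = ΔC/ΔYd = (905.328 − 722)/(1,053 − 781) = 183.328/272 = 0.674.
Expenditure multiplier = 1/(1 − c + m) = 1/(1 − 0.674 + 0.38) = 1/0.706 ≈ 1.416.
ΔY = k × ΔG = (+$666 billion) / 0.706 ≈ +$943 billion.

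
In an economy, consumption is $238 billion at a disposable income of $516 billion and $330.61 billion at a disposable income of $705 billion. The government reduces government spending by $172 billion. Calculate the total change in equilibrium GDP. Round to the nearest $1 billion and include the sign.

−$337 billion

MPC = ΔC/ΔYd = (330.61 − 238)/(705 − 516) = 92.61/189 = 0.49.
Expenditure multiplier = 1/(1 − MPC) = 1/(1 − 0.49) = 1/0.51 ≈ 1.961.
ΔY = k × ΔG = (−$172 billion) / 0.51 ≈ −$337 billion.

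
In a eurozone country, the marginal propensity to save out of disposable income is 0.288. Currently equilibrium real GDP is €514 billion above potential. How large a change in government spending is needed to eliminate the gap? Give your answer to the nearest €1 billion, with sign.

MPC = 1 − MPS = 1 − 0.288 = 0.712.
Spending multiplier = 1/(1 − MPC) = 1/(1 − 0.712) = 1/0.288 ≈ 3.472.
Need ΔY = −€514 billion, so ΔG = ΔY/k = (−€514 billion) × 0.288 ≈ −€148 billion.
The government should cut government spending by €148 billion.

−€148 billion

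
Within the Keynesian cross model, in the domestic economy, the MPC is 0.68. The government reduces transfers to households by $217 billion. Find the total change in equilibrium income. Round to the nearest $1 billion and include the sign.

The transfer change shifts disposable income by −$217 billion, so first-round consumption changes by c·ΔTR = 0.68 × (−$217 billion) = −$147.56 billion.
Expenditure multiplier = 1/(1 − MPC) = 1/(1 − 0.68) = 1/0.32 = 3.125.
The transfer multiplier is c × k = 2.125, so ΔY = k × (c·ΔTR) = (−$147.56 billion) / 0.32 ≈ −$461 billion.

−$461 billion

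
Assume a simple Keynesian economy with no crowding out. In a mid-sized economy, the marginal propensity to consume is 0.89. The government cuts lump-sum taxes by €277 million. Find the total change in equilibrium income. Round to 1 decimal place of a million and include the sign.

A lump-sum tax change of −€277 million shifts disposable income by +€277 million; first-round consumption changes by −c × ΔT = −0.89 × (−€277 million) = +€246.53 million.
Expenditure multiplier = 1/(1 − MPC) = 1/(1 − 0.89) = 1/0.11 ≈ 9.091.
The tax multiplier is −c × k ≈ −8.091, so ΔY = k × (−c·ΔT) = (+€246.53 million) / 0.11 ≈ +€2,241.2 million.

+€2,241.2 million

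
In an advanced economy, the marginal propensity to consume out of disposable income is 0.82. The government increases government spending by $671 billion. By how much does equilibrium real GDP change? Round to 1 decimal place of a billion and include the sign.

Government-spending multiplier = 1/(1 − MPC) = 1/(1 − 0.82) = 1/0.18 ≈ 5.556.
ΔY = k × ΔG = (+$671 billion) / 0.18 ≈ +$3,727.8 billion.

+$3,727.8 billion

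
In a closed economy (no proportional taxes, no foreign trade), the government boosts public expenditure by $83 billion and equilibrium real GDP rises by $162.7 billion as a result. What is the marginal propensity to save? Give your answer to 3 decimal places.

Implied spending multiplier k = ΔY/ΔG = 162.7/83 ≈ 1.9602.
Since k = 1/(1 − MPC), MPC = 1 − 1/k = 1 − ΔG/ΔY = 1 − 83/162.7 ≈ 0.490.
MPS = 1 − MPC = 0.510.

0.510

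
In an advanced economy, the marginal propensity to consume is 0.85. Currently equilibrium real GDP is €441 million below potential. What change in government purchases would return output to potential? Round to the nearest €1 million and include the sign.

+€66 million

Spending multiplier = 1/(1 − MPC) = 1/(1 − 0.85) = 1/0.15 ≈ 6.667.
Need ΔY = +€441 million, so ΔG = ΔY/k = (+€441 million) × 0.15 ≈ +€66 million.
The government should increase government purchases by €66 million.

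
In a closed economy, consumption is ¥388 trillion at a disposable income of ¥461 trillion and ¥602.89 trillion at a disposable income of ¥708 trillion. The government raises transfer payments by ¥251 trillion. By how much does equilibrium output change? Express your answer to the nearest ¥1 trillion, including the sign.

+¥1,680 trillion

MPC = ΔC/ΔYd = (602.89 − 388)/(708 − 461) = 214.89/247 = 0.87.
The transfer change shifts disposable income by +¥251 trillion, so first-round consumption changes by c·ΔTR = 0.87 × (+¥251 trillion) = +¥218.37 trillion.
Expenditure multiplier = 1/(1 − MPC) = 1/(1 − 0.87) = 1/0.13 ≈ 7.692.
The transfer multiplier is c × k ≈ 6.692, so ΔY = k × (c·ΔTR) = (+¥218.37 trillion) / 0.13 ≈ +¥1,680 trillion.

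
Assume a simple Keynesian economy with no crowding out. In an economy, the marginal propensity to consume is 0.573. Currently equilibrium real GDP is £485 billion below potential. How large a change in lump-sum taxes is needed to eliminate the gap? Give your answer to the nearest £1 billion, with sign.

Spending multiplier = 1/(1 − MPC) = 1/(1 − 0.573) = 1/0.427 ≈ 2.342.
Tax multiplier = −c·k = −0.573/0.427 ≈ −1.342. Need ΔY = +£485 billion, so ΔT = ΔY/(−c·k) = −(+£485 billion) × 0.427 / 0.573 ≈ −£361 billion.
The government should cut lump-sum taxes by £361 billion.

−£361 billion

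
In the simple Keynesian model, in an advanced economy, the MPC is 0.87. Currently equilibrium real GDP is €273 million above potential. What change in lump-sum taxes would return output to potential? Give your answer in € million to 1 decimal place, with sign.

Spending multiplier = 1/(1 − MPC) = 1/(1 − 0.87) = 1/0.13 ≈ 7.692.
Tax multiplier = −c·k = −0.87/0.13 ≈ −6.692. Need ΔY = −€273 million, so ΔT = ΔY/(−c·k) = −(−€273 million) × 0.13 / 0.87 ≈ +€40.8 million.
The government should raise lump-sum taxes by €40.8 million.

+€40.8 million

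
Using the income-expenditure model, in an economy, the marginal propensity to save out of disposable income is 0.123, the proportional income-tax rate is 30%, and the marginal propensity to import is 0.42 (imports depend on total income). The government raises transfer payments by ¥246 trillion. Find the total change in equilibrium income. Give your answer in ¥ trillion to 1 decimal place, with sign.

+¥267.6 trillion

MPC = 1 − MPS = 1 − 0.123 = 0.877.
The transfer change shifts disposable income by +¥246 trillion, so first-round consumption changes by c·ΔTR = 0.877 × (+¥246 trillion) = +¥215.742 trillion.
Expenditure multiplier = 1/(1 − c(1−t) + m) = 1/(1 − 0.877×0.7 + 0.42) = 1/0.8061 ≈ 1.241.
The transfer multiplier is c × k ≈ 1.088, so ΔY = k × (c·ΔTR) = (+¥215.742 trillion) / 0.8061 ≈ +¥267.6 trillion.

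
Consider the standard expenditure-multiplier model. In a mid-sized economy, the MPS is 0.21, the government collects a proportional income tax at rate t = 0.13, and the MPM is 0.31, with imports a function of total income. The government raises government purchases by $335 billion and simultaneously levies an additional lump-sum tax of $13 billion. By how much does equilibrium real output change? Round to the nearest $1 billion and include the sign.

+$521 billion

MPC = 1 − MPS = 1 − 0.21 = 0.79.
Expenditure multiplier = 1/(1 − c(1−t) + m) = 1/(1 − 0.79×0.87 + 0.31) = 1/0.6227 ≈ 1.606.
ΔG contributes k·ΔG = (+$335 billion) / 0.6227 ≈ +$538 billion.
ΔT of +$13 billion changes first-round spending by −c·ΔT = −$10.27 billion, contributing k·(−c·ΔT) = (−$10.27 billion) / 0.6227 ≈ −$16.5 billion.
Net ΔY = k(ΔG − c·ΔT) = (+$324.73 billion) / 0.6227 ≈ +$521 billion.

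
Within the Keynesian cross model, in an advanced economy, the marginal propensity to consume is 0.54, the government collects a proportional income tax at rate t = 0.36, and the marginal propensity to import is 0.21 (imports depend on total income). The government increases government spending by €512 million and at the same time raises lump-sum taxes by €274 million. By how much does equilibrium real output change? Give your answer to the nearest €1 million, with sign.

Expenditure multiplier = 1/(1 − c(1−t) + m) = 1/(1 − 0.54×0.64 + 0.21) = 1/0.8644 ≈ 1.157.
ΔG contributes k·ΔG = (+€512 million) / 0.8644 ≈ +€592.3 million.
ΔT of +€274 million changes first-round spending by −c·ΔT = −€147.96 million, contributing k·(−c·ΔT) = (−€147.96 million) / 0.8644 ≈ −€171.2 million.
Net ΔY = k(ΔG − c·ΔT) = (+€364.04 million) / 0.8644 ≈ +€421 million.

+€421 million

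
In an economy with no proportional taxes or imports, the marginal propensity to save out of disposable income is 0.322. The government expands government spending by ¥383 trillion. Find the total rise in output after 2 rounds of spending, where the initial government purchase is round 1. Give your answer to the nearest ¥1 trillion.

MPC = 1 − MPS = 1 − 0.322 = 0.678.
Round 1 adds ΔG = ¥383 trillion; each later round is MPC = 0.678 times the previous.
After 2 rounds: 383 + 259.674 = ΔG·(1 − c^2)/(1 − c) = 383 × (1 − 0.459684)/0.322 ≈ ¥643 trillion.

¥643 trillion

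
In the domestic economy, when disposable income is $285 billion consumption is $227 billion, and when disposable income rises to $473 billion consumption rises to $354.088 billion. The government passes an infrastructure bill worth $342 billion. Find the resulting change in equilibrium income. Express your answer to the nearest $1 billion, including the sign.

+$1,056 billion

MPC = ΔC/ΔYd = (354.088 − 227)/(473 − 285) = 127.088/188 = 0.676.
Spending multiplier = 1/(1 − MPC) = 1/(1 − 0.676) = 1/0.324 ≈ 3.086.
ΔY = k × ΔG = (+$342 billion) / 0.324 ≈ +$1,056 billion.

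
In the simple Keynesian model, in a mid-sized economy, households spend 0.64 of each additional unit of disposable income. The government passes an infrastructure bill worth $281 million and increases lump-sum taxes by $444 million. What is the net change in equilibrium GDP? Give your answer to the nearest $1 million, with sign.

−$9 million

Expenditure multiplier = 1/(1 − MPC) = 1/(1 − 0.64) = 1/0.36 ≈ 2.778.
ΔG contributes k·ΔG = (+$281 million) / 0.36 ≈ +$780.6 million.
ΔT of +$444 million changes first-round spending by −c·ΔT = −$284.16 million, contributing k·(−c·ΔT) = (−$284.16 million) / 0.36 ≈ −$789.3 million.
Net ΔY = k(ΔG − c·ΔT) = (−$3.16 million) / 0.36 ≈ −$9 million.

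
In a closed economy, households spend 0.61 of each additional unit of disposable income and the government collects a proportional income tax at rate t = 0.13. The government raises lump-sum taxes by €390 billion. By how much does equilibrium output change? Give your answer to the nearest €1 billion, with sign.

A lump-sum tax change of +€390 billion shifts disposable income by −€390 billion; first-round consumption changes by −c × ΔT = −0.61 × (+€390 billion) = −€237.9 billion.
Expenditure multiplier = 1/(1 − c(1−t)) = 1/(1 − 0.61×0.87) = 1/0.4693 ≈ 2.131.
The tax multiplier is −c × k ≈ −1.3, so ΔY = k × (−c·ΔT) = (−€237.9 billion) / 0.4693 ≈ −€507 billion.

−€507 billion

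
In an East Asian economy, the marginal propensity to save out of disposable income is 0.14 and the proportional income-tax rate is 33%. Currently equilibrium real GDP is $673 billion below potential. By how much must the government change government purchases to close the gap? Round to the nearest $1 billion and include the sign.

+$285 billion

MPC = 1 − MPS = 1 − 0.14 = 0.86.
Spending multiplier = 1/(1 − c(1−t)) = 1/(1 − 0.86×0.67) = 1/0.4238 ≈ 2.36.
Need ΔY = +$673 billion, so ΔG = ΔY/k = (+$673 billion) × 0.4238 ≈ +$285 billion.
The government should increase government purchases by $285 billion.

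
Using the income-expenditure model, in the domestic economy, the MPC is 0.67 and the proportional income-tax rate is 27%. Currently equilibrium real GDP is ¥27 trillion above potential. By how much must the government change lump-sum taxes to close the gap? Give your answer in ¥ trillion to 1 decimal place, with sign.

+¥20.6 trillion

Spending multiplier = 1/(1 − c(1−t)) = 1/(1 − 0.67×0.73) = 1/0.5109 ≈ 1.957.
Tax multiplier = −c·k = −0.67/0.5109 ≈ −1.311. Need ΔY = −¥27 trillion, so ΔT = ΔY/(−c·k) = −(−¥27 trillion) × 0.5109 / 0.67 ≈ +¥20.6 trillion.
The government should raise lump-sum taxes by ¥20.6 trillion.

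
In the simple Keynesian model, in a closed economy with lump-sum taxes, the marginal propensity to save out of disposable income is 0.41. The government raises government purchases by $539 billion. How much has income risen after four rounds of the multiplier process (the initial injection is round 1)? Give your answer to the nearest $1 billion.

MPC = 1 − MPS = 1 − 0.41 = 0.59.
Round 1 adds ΔG = $539 billion; each later round is MPC = 0.59 times the previous.
After 4 rounds: 539 + 318.01 + 187.6259 + 110.699281 = ΔG·(1 − c^4)/(1 − c) = 539 × (1 − 0.12117361)/0.41 ≈ $1,155 billion.

$1,155 billion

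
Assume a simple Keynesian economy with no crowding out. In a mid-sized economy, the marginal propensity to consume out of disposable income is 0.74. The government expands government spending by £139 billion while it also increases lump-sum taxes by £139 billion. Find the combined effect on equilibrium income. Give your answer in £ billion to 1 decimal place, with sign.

+£139.0 billion

Expenditure multiplier = 1/(1 − MPC) = 1/(1 − 0.74) = 1/0.26 ≈ 3.846.
ΔG contributes k·ΔG = (+£139 billion) / 0.26 ≈ +£534.6 billion.
ΔT of +£139 billion changes first-round spending by −c·ΔT = −£102.86 billion, contributing k·(−c·ΔT) = (−£102.86 billion) / 0.26 ≈ −£395.6 billion.
With ΔG = ΔT and no other leakages, the balanced-budget multiplier is 1, so ΔY = ΔG = +£139 billion.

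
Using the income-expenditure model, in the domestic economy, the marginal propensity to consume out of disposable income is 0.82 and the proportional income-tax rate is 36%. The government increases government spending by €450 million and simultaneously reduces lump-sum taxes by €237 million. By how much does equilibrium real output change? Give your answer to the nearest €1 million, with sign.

+€1,356 million

Expenditure multiplier = 1/(1 − c(1−t)) = 1/(1 − 0.82×0.64) = 1/0.4752 ≈ 2.104.
ΔG contributes k·ΔG = (+€450 million) / 0.4752 ≈ +€947 million.
ΔT of −€237 million changes first-round spending by −c·ΔT = +€194.34 million, contributing k·(−c·ΔT) = (+€194.34 million) / 0.4752 ≈ +€409 million.
Net ΔY = k(ΔG − c·ΔT) = (+€644.34 million) / 0.4752 ≈ +€1,356 million.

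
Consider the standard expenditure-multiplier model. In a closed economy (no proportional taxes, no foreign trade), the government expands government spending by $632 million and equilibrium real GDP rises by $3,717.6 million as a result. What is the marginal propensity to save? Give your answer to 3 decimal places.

Implied spending multiplier k = ΔY/ΔG = 3,717.6/632 ≈ 5.8823.
Since k = 1/(1 − MPC), MPC = 1 − 1/k = 1 − ΔG/ΔY = 1 − 632/3,717.6 ≈ 0.830.
MPS = 1 − MPC = 0.170.

0.170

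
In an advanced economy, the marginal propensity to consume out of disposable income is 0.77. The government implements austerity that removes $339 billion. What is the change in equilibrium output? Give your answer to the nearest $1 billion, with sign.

−$1,474 billion

Spending multiplier = 1/(1 − MPC) = 1/(1 − 0.77) = 1/0.23 ≈ 4.348.
ΔY = k × ΔG = (−$339 billion) / 0.23 ≈ −$1,474 billion.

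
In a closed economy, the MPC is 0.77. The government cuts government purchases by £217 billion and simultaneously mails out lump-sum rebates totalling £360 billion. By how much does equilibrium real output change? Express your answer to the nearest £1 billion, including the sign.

Expenditure multiplier = 1/(1 − MPC) = 1/(1 − 0.77) = 1/0.23 ≈ 4.348.
ΔG contributes k·ΔG = (−£217 billion) / 0.23 ≈ −£943.5 billion.
ΔT of −£360 billion changes first-round spending by −c·ΔT = +£277.2 billion, contributing k·(−c·ΔT) = (+£277.2 billion) / 0.23 ≈ +£1,205.2 billion.
Net ΔY = k(ΔG − c·ΔT) = (+£60.2 billion) / 0.23 ≈ +£262 billion.

+£262 billion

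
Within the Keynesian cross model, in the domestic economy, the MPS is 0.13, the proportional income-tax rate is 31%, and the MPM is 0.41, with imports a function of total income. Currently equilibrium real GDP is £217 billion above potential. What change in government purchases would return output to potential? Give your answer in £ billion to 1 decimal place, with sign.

−£175.7 billion

MPC = 1 − MPS = 1 − 0.13 = 0.87.
Spending multiplier = 1/(1 − c(1−t) + m) = 1/(1 − 0.87×0.69 + 0.41) = 1/0.8097 ≈ 1.235.
Need ΔY = −£217 billion, so ΔG = ΔY/k = (−£217 billion) × 0.8097 ≈ −£175.7 billion.
The government should cut government purchases by £175.7 billion.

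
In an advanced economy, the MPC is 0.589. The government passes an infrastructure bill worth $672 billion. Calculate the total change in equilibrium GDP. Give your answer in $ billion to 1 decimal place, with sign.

Expenditure multiplier = 1/(1 − MPC) = 1/(1 − 0.589) = 1/0.411 ≈ 2.433.
ΔY = k × ΔG = (+$672 billion) / 0.411 ≈ +$1,635 billion.

+$1,635.0 billion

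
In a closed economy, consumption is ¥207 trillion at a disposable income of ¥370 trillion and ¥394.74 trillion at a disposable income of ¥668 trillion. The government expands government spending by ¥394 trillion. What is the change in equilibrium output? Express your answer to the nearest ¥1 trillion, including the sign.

MPC = ΔC/ΔYd = (394.74 − 207)/(668 − 370) = 187.74/298 = 0.63.
Expenditure multiplier = 1/(1 − MPC) = 1/(1 − 0.63) = 1/0.37 ≈ 2.703.
ΔY = k × ΔG = (+¥394 trillion) / 0.37 ≈ +¥1,065 trillion.

+¥1,065 trillion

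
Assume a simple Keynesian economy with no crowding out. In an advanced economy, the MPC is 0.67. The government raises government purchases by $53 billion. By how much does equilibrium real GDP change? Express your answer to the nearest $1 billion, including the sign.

+$161 billion

Spending multiplier = 1/(1 − MPC) = 1/(1 − 0.67) = 1/0.33 ≈ 3.03.
ΔY = k × ΔG = (+$53 billion) / 0.33 ≈ +$161 billion.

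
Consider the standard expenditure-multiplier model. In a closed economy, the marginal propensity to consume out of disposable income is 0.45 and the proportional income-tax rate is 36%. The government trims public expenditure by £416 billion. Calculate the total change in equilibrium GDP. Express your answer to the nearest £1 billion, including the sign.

−£584 billion

Expenditure multiplier = 1/(1 − c(1−t)) = 1/(1 − 0.45×0.64) = 1/0.712 ≈ 1.404.
ΔY = k × ΔG = (−£416 billion) / 0.712 ≈ −£584 billion.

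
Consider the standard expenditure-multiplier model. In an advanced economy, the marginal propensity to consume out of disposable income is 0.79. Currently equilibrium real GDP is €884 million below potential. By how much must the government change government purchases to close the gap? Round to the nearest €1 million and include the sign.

Spending multiplier = 1/(1 − MPC) = 1/(1 − 0.79) = 1/0.21 ≈ 4.762.
Need ΔY = +€884 million, so ΔG = ΔY/k = (+€884 million) × 0.21 ≈ +€186 million.
The government should increase government purchases by €186 million.

+€186 million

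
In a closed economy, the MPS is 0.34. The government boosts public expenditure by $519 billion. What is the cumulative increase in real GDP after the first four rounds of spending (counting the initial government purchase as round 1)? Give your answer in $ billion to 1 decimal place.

$1,236.8 billion

MPC = 1 − MPS = 1 − 0.34 = 0.66.
Round 1 adds ΔG = $519 billion; each later round is MPC = 0.66 times the previous.
After 4 rounds: 519 + 342.54 + 226.0764 + 149.210424 = ΔG·(1 − c^4)/(1 − c) = 519 × (1 − 0.18974736)/0.34 ≈ $1,236.8 billion.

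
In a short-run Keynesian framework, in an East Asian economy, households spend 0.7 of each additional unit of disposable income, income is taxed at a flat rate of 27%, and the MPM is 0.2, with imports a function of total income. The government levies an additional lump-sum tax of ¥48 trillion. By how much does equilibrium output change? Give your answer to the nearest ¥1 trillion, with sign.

A lump-sum tax change of +¥48 trillion shifts disposable income by −¥48 trillion; first-round consumption changes by −c × ΔT = −0.7 × (+¥48 trillion) = −¥33.6 trillion.
Expenditure multiplier = 1/(1 − c(1−t) + m) = 1/(1 − 0.7×0.73 + 0.2) = 1/0.689 ≈ 1.451.
The tax multiplier is −c × k ≈ −1.016, so ΔY = k × (−c·ΔT) = (−¥33.6 trillion) / 0.689 ≈ −¥49 trillion.

−¥49 trillion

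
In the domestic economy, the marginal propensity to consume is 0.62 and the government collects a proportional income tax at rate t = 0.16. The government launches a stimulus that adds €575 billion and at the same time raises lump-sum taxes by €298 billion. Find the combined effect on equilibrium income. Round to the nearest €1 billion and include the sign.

Expenditure multiplier = 1/(1 − c(1−t)) = 1/(1 − 0.62×0.84) = 1/0.4792 ≈ 2.087.
ΔG contributes k·ΔG = (+€575 billion) / 0.4792 ≈ +€1,199.9 billion.
ΔT of +€298 billion changes first-round spending by −c·ΔT = −€184.76 billion, contributing k·(−c·ΔT) = (−€184.76 billion) / 0.4792 ≈ −€385.6 billion.
Net ΔY = k(ΔG − c·ΔT) = (+€390.24 billion) / 0.4792 ≈ +€814 billion.

+€814 billion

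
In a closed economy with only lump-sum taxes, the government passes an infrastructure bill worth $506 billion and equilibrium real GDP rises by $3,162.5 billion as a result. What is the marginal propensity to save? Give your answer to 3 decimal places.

0.160

Implied spending multiplier k = ΔY/ΔG = 3,162.5/506 = 6.25.
Since k = 1/(1 − MPC), MPC = 1 − 1/k = 1 − ΔG/ΔY = 1 − 506/3,162.5 = 0.840.
MPS = 1 − MPC = 0.160.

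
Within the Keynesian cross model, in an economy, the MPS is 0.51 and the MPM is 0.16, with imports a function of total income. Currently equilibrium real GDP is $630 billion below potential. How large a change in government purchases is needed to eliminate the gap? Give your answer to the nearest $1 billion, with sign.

+$422 billion

MPC = 1 − MPS = 1 − 0.51 = 0.49.
Spending multiplier = 1/(1 − c + m) = 1/(1 − 0.49 + 0.16) = 1/0.67 ≈ 1.493.
Need ΔY = +$630 billion, so ΔG = ΔY/k = (+$630 billion) × 0.67 ≈ +$422 billion.
The government should increase government purchases by $422 billion.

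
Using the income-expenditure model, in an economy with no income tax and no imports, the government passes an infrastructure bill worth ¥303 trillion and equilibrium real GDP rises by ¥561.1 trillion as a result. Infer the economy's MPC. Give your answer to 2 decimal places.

0.46

Implied spending multiplier k = ΔY/ΔG = 561.1/303 ≈ 1.8518.
Since k = 1/(1 − MPC), MPC = 1 − 1/k = 1 − ΔG/ΔY = 1 − 303/561.1 ≈ 0.46.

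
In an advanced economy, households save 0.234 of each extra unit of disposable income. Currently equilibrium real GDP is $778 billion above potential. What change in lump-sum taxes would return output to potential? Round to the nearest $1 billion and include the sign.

MPC = 1 − MPS = 1 − 0.234 = 0.766.
Spending multiplier = 1/(1 − MPC) = 1/(1 − 0.766) = 1/0.234 ≈ 4.274.
Tax multiplier = −c·k = −0.766/0.234 ≈ −3.274. Need ΔY = −$778 billion, so ΔT = ΔY/(−c·k) = −(−$778 billion) × 0.234 / 0.766 ≈ +$238 billion.
The government should raise lump-sum taxes by $238 billion.

+$238 billion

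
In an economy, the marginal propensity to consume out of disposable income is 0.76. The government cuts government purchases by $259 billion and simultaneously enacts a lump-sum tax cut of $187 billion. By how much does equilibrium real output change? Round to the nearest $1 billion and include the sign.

−$487 billion

Expenditure multiplier = 1/(1 − MPC) = 1/(1 − 0.76) = 1/0.24 ≈ 4.167.
ΔG contributes k·ΔG = (−$259 billion) / 0.24 ≈ −$1,079.2 billion.
ΔT of −$187 billion changes first-round spending by −c·ΔT = +$142.12 billion, contributing k·(−c·ΔT) = (+$142.12 billion) / 0.24 ≈ +$592.2 billion.
Net ΔY = k(ΔG − c·ΔT) = (−$116.88 billion) / 0.24 = −$487 billion.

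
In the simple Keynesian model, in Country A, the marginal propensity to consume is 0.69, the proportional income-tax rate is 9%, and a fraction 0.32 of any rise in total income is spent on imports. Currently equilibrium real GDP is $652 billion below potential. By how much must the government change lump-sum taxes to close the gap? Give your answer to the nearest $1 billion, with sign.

Spending multiplier = 1/(1 − c(1−t) + m) = 1/(1 − 0.69×0.91 + 0.32) = 1/0.6921 ≈ 1.445.
Tax multiplier = −c·k = −0.69/0.6921 ≈ −0.997. Need ΔY = +$652 billion, so ΔT = ΔY/(−c·k) = −(+$652 billion) × 0.6921 / 0.69 ≈ −$654 billion.
The government should cut lump-sum taxes by $654 billion.

−$654 billion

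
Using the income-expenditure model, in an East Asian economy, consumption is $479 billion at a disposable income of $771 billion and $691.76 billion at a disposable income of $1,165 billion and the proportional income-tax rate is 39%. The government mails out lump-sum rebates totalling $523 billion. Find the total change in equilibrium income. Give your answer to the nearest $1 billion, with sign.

+$421 billion

MPC = ΔC/ΔYd = (691.76 − 479)/(1,165 − 771) = 212.76/394 = 0.54.
A lump-sum tax change of −$523 billion shifts disposable income by +$523 billion; first-round consumption changes by −c × ΔT = −0.54 × (−$523 billion) = +$282.42 billion.
Expenditure multiplier = 1/(1 − c(1−t)) = 1/(1 − 0.54×0.61) = 1/0.6706 ≈ 1.491.
The tax multiplier is −c × k ≈ −0.805, so ΔY = k × (−c·ΔT) = (+$282.42 billion) / 0.6706 ≈ +$421 billion.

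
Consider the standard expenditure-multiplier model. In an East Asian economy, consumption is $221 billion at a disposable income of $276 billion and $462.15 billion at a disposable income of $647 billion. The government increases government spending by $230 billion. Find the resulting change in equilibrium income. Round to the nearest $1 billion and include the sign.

MPC = ΔC/ΔYd = (462.15 − 221)/(647 − 276) = 241.15/371 = 0.65.
Expenditure multiplier = 1/(1 − MPC) = 1/(1 − 0.65) = 1/0.35 ≈ 2.857.
ΔY = k × ΔG = (+$230 billion) / 0.35 ≈ +$657 billion.

+$657 billion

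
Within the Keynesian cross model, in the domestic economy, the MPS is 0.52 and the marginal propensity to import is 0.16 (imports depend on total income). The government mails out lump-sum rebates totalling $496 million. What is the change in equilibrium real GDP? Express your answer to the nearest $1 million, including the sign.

MPC = 1 − MPS = 1 − 0.52 = 0.48.
A lump-sum tax change of −$496 million shifts disposable income by +$496 million; first-round consumption changes by −c × ΔT = −0.48 × (−$496 million) = +$238.08 million.
Expenditure multiplier = 1/(1 − c + m) = 1/(1 − 0.48 + 0.16) = 1/0.68 ≈ 1.471.
The tax multiplier is −c × k ≈ −0.706, so ΔY = k × (−c·ΔT) = (+$238.08 million) / 0.68 ≈ +$350 million.

+$350 million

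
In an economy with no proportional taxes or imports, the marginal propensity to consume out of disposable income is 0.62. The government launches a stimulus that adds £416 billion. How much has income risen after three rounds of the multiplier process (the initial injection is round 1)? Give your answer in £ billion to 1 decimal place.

£833.8 billion

Round 1 adds ΔG = £416 billion; each later round is MPC = 0.62 times the previous.
After 3 rounds: 416 + 257.92 + 159.9104 = ΔG·(1 − c^3)/(1 − c) = 416 × (1 − 0.238328)/0.38 ≈ £833.8 billion.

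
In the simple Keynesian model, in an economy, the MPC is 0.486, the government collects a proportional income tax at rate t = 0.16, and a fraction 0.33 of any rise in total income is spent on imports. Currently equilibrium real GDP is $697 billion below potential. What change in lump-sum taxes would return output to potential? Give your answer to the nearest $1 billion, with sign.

−$1,322 billion

Spending multiplier = 1/(1 − c(1−t) + m) = 1/(1 − 0.486×0.84 + 0.33) = 1/0.92176 ≈ 1.085.
Tax multiplier = −c·k = −0.486/0.92176 ≈ −0.527. Need ΔY = +$697 billion, so ΔT = ΔY/(−c·k) = −(+$697 billion) × 0.92176 / 0.486 ≈ −$1,322 billion.
The government should cut lump-sum taxes by $1,322 billion.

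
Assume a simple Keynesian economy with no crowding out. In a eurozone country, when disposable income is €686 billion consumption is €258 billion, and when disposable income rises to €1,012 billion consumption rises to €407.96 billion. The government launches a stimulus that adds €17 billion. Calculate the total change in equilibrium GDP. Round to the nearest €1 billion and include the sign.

MPC = ΔC/ΔYd = (407.96 − 258)/(1,012 − 686) = 149.96/326 = 0.46.
Spending multiplier = 1/(1 − MPC) = 1/(1 − 0.46) = 1/0.54 ≈ 1.852.
ΔY = k × ΔG = (+€17 billion) / 0.54 ≈ +€31 billion.

+€31 billion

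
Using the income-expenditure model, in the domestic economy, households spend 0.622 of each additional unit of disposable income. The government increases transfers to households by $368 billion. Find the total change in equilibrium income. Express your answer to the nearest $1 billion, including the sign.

The transfer change shifts disposable income by +$368 billion, so first-round consumption changes by c·ΔTR = 0.622 × (+$368 billion) = +$228.896 billion.
Expenditure multiplier = 1/(1 − MPC) = 1/(1 − 0.622) = 1/0.378 ≈ 2.646.
The transfer multiplier is c × k ≈ 1.646, so ΔY = k × (c·ΔTR) = (+$228.896 billion) / 0.378 ≈ +$606 billion.

+$606 billion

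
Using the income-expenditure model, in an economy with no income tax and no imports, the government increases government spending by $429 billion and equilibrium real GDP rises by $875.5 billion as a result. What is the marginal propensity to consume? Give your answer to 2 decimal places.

Implied spending multiplier k = ΔY/ΔG = 875.5/429 ≈ 2.0408.
Since k = 1/(1 − MPC), MPC = 1 − 1/k = 1 − ΔG/ΔY = 1 − 429/875.5 ≈ 0.51.

0.51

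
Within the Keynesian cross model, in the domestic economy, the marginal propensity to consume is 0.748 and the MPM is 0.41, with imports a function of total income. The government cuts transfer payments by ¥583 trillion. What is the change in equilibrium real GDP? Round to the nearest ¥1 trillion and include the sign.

The transfer change shifts disposable income by −¥583 trillion, so first-round consumption changes by c·ΔTR = 0.748 × (−¥583 trillion) = −¥436.084 trillion.
Expenditure multiplier = 1/(1 − c + m) = 1/(1 − 0.748 + 0.41) = 1/0.662 ≈ 1.511.
The transfer multiplier is c × k ≈ 1.13, so ΔY = k × (c·ΔTR) = (−¥436.084 trillion) / 0.662 ≈ −¥659 trillion.

−¥659 trillion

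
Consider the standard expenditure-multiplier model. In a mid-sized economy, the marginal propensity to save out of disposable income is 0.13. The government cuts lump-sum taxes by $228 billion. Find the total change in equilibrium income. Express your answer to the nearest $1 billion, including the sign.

+$1,526 billion

MPC = 1 − MPS = 1 − 0.13 = 0.87.
A lump-sum tax change of −$228 billion shifts disposable income by +$228 billion; first-round consumption changes by −c × ΔT = −0.87 × (−$228 billion) = +$198.36 billion.
Expenditure multiplier = 1/(1 − MPC) = 1/(1 − 0.87) = 1/0.13 ≈ 7.692.
The tax multiplier is −c × k ≈ −6.692, so ΔY = k × (−c·ΔT) = (+$198.36 billion) / 0.13 ≈ +$1,526 billion.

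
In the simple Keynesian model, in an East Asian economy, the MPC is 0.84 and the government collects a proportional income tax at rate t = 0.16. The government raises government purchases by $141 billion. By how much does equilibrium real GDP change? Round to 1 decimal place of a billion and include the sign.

+$478.9 billion

Expenditure multiplier = 1/(1 − c(1−t)) = 1/(1 − 0.84×0.84) = 1/0.2944 ≈ 3.397.
ΔY = k × ΔG = (+$141 billion) / 0.2944 ≈ +$478.9 billion.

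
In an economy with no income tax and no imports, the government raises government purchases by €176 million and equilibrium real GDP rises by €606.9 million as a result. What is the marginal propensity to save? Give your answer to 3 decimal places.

0.290

Implied spending multiplier k = ΔY/ΔG = 606.9/176 ≈ 3.4483.
Since k = 1/(1 − MPC), MPC = 1 − 1/k = 1 − ΔG/ΔY = 1 − 176/606.9 ≈ 0.710.
MPS = 1 − MPC = 0.290.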